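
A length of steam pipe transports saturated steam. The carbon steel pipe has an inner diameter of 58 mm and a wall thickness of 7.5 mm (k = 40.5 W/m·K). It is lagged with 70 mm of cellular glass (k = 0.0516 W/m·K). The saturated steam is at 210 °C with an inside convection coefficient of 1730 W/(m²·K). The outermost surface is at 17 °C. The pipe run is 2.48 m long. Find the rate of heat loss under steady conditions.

Cylindrical conduction, so R = ln(r₂/r₁)/(2πkL) per layer, in series:
R_inner film = 1/(h_i·2πr₁L) = 1/(1730×2π×0.029×2.48) = 0.001279 K/W
R_carbon steel pipe wall = ln(36.5/29)/(2π×40.5×2.48) = 3.645×10^-4 K/W
R_cellular glass = ln(106.5/36.5)/(2π×0.0516×2.48) = 1.332 K/W
R_total = 1.333 K/W
Q = ΔT/R_total = 193/1.333

Q ≈ 145 W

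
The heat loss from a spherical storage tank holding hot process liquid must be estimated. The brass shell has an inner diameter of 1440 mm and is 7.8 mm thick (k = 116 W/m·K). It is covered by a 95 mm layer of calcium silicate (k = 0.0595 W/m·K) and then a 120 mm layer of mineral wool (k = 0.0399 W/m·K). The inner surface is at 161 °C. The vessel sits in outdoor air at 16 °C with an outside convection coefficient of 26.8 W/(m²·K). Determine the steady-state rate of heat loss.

Q ≈ 277 W

Radial (spherical) resistances in series:
R_brass shell = (1/0.72 − 1/0.7278)/(4π×116) = 1.021×10^-5 K/W
R_calcium silicate = (1/0.7278 − 1/0.8228)/(4π×0.0595) = 0.2122 K/W
R_mineral wool = (1/0.8228 − 1/0.9428)/(4π×0.0399) = 0.3085 K/W
R_outer film = 1/(h·4πr_o²) = 1/(26.8×4π×0.9428²) = 0.003341 K/W
R_total = 0.524 K/W
Q = ΔT/R_total = 145/0.524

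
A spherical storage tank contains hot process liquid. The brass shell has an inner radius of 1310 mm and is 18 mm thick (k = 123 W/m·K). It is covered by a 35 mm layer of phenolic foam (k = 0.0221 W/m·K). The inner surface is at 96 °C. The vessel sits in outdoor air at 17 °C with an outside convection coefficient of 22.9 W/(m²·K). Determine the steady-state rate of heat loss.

For a spherical shell R = (1/r₁ − 1/r₂)/(4πk); film R = 1/(h·4πr²). In series:
R_brass shell = (1/1.31 − 1/1.328)/(4π×123) = 6.694×10^-6 K/W
R_phenolic foam = (1/1.328 − 1/1.363)/(4π×0.0221) = 0.06963 K/W
R_outer film = 1/(h·4πr_o²) = 1/(22.9×4π×1.363²) = 0.001871 K/W
R_total = 0.0715 K/W
Q = ΔT/R_total = 79/0.0715

Q ≈ 1100 W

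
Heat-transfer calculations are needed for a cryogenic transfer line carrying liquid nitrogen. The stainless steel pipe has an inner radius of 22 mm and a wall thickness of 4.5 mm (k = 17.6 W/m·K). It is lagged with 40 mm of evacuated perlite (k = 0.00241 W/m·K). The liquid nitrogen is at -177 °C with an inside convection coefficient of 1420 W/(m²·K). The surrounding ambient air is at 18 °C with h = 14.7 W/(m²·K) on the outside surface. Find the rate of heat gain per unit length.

Radial resistances (cylindrical: R_cond = ln(r_o/r_i)/(2πkL), R_conv = 1/(h·2πrL)):
R_inner film = 1/(h_i·2πr₁L) = 1/(1420×2π×0.022×1) = 0.005095 K/W
R_stainless steel pipe wall = ln(26.5/22)/(2π×17.6×1) = 0.001683 K/W
R_evacuated perlite = ln(66.5/26.5)/(2π×0.00241×1) = 60.76 K/W
R_outer film = 1/(h_o·2πr_oL) = 1/(14.7×2π×0.0665×1) = 0.1628 K/W
R_total = 60.93 K/W
Q = ΔT/R_total = 195/60.93

q′ ≈ 3.2 W/m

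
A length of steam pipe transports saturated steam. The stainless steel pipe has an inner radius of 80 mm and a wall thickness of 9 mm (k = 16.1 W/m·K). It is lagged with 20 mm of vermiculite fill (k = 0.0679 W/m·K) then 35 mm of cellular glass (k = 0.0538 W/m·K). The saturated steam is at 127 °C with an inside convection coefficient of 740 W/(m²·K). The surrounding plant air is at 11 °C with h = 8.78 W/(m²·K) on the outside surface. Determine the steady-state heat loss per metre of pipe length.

q′ ≈ 81.2 W/m

Per-layer cylindrical resistances, series-summed:
R_inner film = 1/(h_i·2πr₁L) = 1/(740×2π×0.08×1) = 0.002688 K/W
R_stainless steel pipe wall = ln(89/80)/(2π×16.1×1) = 0.001054 K/W
R_vermiculite fill = ln(109/89)/(2π×0.0679×1) = 0.4751 K/W
R_cellular glass = ln(144/109)/(2π×0.0538×1) = 0.8238 K/W
R_outer film = 1/(h_o·2πr_oL) = 1/(8.78×2π×0.144×1) = 0.1259 K/W
R_total = 1.429 K/W
Q = ΔT/R_total = 116/1.429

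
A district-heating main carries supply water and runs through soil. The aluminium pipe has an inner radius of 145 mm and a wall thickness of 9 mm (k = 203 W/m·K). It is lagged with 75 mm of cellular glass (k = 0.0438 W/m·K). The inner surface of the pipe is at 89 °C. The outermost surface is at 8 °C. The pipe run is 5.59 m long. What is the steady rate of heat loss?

Q ≈ 314 W

Cylindrical conduction, so R = ln(r₂/r₁)/(2πkL) per layer, in series:
R_aluminium pipe wall = ln(154/145)/(2π×203×5.59) = 8.446×10^-6 K/W
R_cellular glass = ln(229/154)/(2π×0.0438×5.59) = 0.2579 K/W
R_total = 0.2579 K/W
Q = ΔT/R_total = 81/0.2579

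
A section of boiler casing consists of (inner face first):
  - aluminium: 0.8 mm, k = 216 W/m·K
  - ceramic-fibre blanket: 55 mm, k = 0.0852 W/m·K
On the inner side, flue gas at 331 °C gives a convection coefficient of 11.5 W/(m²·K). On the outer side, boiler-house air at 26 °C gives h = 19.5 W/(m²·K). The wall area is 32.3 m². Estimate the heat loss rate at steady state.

Treating each layer as a thermal resistance in series:
R_inner film = 1/(h_i·A) = 1/(11.5×32.3) = 0.002692 K/W
R_aluminium = L/(kA) = 0.0008/(216×32.3) = 1.147×10^-7 K/W
R_ceramic-fibre blanket = L/(kA) = 0.055/(0.0852×32.3) = 0.01999 K/W
R_outer film = 1/(h_o·A) = 1/(19.5×32.3) = 0.001588 K/W
R_total = 0.02427 K/W
Q = ΔT / R_total = 305 / 0.02427

Q ≈ 12600 W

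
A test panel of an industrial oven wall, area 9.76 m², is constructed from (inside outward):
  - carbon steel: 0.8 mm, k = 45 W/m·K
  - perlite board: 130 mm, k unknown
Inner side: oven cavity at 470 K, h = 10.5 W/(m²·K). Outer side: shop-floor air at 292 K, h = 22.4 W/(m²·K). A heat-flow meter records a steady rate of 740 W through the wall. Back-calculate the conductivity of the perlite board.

Model the wall as resistances in series:
R_inner film = 1/(h_i·A) = 1/(10.5×9.76) = 0.009758 K/W
R_carbon steel = L/(kA) = 0.0008/(45×9.76) = 1.821×10^-6 K/W
R_outer film = 1/(h_o·A) = 1/(22.4×9.76) = 0.004574 K/W
Sum of known resistances R_other = 0.01433 K/W
Total R = ΔT/Q = 178/740 = 0.2405 K/W
R_perlite board = R_total − R_other = 0.2262 K/W
k = L/(R·A) = 0.13/(0.2262×9.76)

k ≈ 0.0589 W/(m·K)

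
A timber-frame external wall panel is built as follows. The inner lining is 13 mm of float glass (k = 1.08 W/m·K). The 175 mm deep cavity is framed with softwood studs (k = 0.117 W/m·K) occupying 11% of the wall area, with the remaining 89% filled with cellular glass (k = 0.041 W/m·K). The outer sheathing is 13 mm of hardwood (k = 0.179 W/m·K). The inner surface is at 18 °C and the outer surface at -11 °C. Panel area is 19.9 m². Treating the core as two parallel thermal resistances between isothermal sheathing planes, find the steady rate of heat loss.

Q ≈ 159 W

Sheathing layers in series; stud and cavity paths in parallel between them.
R_inner = 0.013/(1.08×19.9) = 6.049×10^-4 K/W
R_stud  = 0.175/(0.117×0.11×19.9) = 0.6833 K/W
R_cav   = 0.175/(0.041×0.89×19.9) = 0.241 K/W
1/R_core = 1/R_stud + 1/R_cav → R_core = 0.1782 K/W
R_outer = 0.013/(0.179×19.9) = 0.00365 K/W
R_total = 0.1824 K/W
Q = ΔT/R_total = 29/0.1824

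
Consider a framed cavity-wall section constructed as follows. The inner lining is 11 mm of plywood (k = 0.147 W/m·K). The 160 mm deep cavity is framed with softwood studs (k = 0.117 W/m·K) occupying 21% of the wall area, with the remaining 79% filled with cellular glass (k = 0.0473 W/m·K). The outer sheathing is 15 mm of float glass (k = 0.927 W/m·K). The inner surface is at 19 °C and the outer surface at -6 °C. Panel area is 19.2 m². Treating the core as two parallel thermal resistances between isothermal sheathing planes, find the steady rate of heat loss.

Sheathing layers in series; stud and cavity paths in parallel between them.
R_inner = 0.011/(0.147×19.2) = 0.003897 K/W
R_stud  = 0.16/(0.117×0.21×19.2) = 0.3392 K/W
R_cav   = 0.16/(0.0473×0.79×19.2) = 0.223 K/W
1/R_core = 1/R_stud + 1/R_cav → R_core = 0.1345 K/W
R_outer = 0.015/(0.927×19.2) = 8.428×10^-4 K/W
R_total = 0.1393 K/W
Q = ΔT/R_total = 25/0.1393

Q ≈ 179 W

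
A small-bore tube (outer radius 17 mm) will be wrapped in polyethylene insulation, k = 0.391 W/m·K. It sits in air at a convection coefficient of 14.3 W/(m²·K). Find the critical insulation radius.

r_cr ≈ 27.3 mm

For a cylinder r_cr = k/h = 0.391/14.3
r_cr = 27.3 mm; since the bare radius (17 mm) is below r_cr, adding a thin layer of insulation will *increase* heat loss.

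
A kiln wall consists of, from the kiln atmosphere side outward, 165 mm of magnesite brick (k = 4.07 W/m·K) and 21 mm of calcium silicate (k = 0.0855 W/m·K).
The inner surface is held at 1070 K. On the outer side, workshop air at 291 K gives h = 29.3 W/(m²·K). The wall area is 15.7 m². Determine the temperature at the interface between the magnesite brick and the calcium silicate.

T ≈ 971 K

Model the wall as resistances in series:
R_magnesite brick = L/(kA) = 0.165/(4.07×15.7) = 0.002582 K/W
R_calcium silicate = L/(kA) = 0.021/(0.0855×15.7) = 0.01564 K/W
R_outer film = 1/(h_o·A) = 1/(29.3×15.7) = 0.002174 K/W
R_total = 0.0204 K/W;  Q = ΔT/R_total = 779/0.0204 = 38190 W
T_interface = T_inner − Q·ΣR(inner→interface) = 1070 − 38200×0.002582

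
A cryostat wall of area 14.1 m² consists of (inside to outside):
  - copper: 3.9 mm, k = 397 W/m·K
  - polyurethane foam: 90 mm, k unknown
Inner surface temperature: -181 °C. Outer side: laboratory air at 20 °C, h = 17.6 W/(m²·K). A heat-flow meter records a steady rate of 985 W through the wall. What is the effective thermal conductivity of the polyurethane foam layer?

k ≈ 0.0319 W/(m·K)

Series thermal resistances:
R_copper = L/(kA) = 0.0039/(397×14.1) = 6.967×10^-7 K/W
R_outer film = 1/(h_o·A) = 1/(17.6×14.1) = 0.00403 K/W
Sum of known resistances R_other = 0.00403 K/W
Total R = ΔT/Q = 201/985 = 0.2041 K/W
R_polyurethane foam = R_total − R_other = 0.2 K/W
k = L/(R·A) = 0.09/(0.2×14.1)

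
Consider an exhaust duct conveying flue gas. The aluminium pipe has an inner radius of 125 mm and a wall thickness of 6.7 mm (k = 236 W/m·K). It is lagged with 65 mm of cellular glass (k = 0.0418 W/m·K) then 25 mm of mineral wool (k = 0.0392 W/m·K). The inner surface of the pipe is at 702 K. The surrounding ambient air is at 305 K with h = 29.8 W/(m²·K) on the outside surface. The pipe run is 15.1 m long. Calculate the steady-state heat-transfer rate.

Q ≈ 2940 W

Treating each annulus and film as a series resistance:
R_aluminium pipe wall = ln(131.7/125)/(2π×236×15.1) = 2.332×10^-6 K/W
R_cellular glass = ln(196.7/131.7)/(2π×0.0418×15.1) = 0.1012 K/W
R_mineral wool = ln(221.7/196.7)/(2π×0.0392×15.1) = 0.03217 K/W
R_outer film = 1/(h_o·2πr_oL) = 1/(29.8×2π×0.2217×15.1) = 0.001595 K/W
R_total = 0.1349 K/W
Q = ΔT/R_total = 397/0.1349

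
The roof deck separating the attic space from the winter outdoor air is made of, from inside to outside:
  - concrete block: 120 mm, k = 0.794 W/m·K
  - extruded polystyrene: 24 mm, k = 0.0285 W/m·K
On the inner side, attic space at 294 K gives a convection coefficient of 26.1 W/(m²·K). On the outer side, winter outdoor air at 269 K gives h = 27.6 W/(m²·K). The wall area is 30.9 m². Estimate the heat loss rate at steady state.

Q ≈ 723 W

Treating each layer as a thermal resistance in series:
R_inner film = 1/(h_i·A) = 1/(26.1×30.9) = 0.00124 K/W
R_concrete block = L/(kA) = 0.12/(0.794×30.9) = 0.004891 K/W
R_extruded polystyrene = L/(kA) = 0.024/(0.0285×30.9) = 0.02725 K/W
R_outer film = 1/(h_o·A) = 1/(27.6×30.9) = 0.001173 K/W
R_total = 0.03456 K/W
Q = ΔT / R_total = 25 / 0.03456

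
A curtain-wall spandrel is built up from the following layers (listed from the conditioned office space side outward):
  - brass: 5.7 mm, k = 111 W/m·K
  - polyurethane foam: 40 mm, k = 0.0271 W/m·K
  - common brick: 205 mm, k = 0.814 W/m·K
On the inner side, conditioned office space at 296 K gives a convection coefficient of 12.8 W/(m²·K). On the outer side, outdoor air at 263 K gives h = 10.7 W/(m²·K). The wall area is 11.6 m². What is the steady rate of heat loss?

Using the resistance-network approach (series):
R_inner film = 1/(h_i·A) = 1/(12.8×11.6) = 0.006735 K/W
R_brass = L/(kA) = 0.0057/(111×11.6) = 4.427×10^-6 K/W
R_polyurethane foam = L/(kA) = 0.04/(0.0271×11.6) = 0.1272 K/W
R_common brick = L/(kA) = 0.205/(0.814×11.6) = 0.02171 K/W
R_outer film = 1/(h_o·A) = 1/(10.7×11.6) = 0.008057 K/W
R_total = 0.1637 K/W
Q = ΔT / R_total = 33 / 0.1637

Q ≈ 202 W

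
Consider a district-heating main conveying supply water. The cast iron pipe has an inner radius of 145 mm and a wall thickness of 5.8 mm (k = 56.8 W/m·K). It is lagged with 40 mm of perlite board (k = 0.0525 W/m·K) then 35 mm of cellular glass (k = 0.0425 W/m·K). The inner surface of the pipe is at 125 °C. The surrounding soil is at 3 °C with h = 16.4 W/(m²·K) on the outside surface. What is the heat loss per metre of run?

q′ ≈ 88 W/m

Treating each annulus and film as a series resistance:
R_cast iron pipe wall = ln(150.8/145)/(2π×56.8×1) = 1.099×10^-4 K/W
R_perlite board = ln(190.8/150.8)/(2π×0.0525×1) = 0.7132 K/W
R_cellular glass = ln(225.8/190.8)/(2π×0.0425×1) = 0.6307 K/W
R_outer film = 1/(h_o·2πr_oL) = 1/(16.4×2π×0.2258×1) = 0.04298 K/W
R_total = 1.387 K/W
Q = ΔT/R_total = 122/1.387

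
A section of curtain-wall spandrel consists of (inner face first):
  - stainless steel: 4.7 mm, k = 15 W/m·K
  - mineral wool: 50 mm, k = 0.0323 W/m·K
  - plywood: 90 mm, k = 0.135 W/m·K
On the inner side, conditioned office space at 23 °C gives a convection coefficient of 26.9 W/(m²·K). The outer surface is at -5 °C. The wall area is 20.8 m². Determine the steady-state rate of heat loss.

Thermal resistances in series:
R_inner film = 1/(h_i·A) = 1/(26.9×20.8) = 0.001787 K/W
R_stainless steel = L/(kA) = 0.0047/(15×20.8) = 1.506×10^-5 K/W
R_mineral wool = L/(kA) = 0.05/(0.0323×20.8) = 0.07442 K/W
R_plywood = L/(kA) = 0.09/(0.135×20.8) = 0.03205 K/W
R_total = 0.1083 K/W
Q = ΔT / R_total = 28 / 0.1083

Q ≈ 259 W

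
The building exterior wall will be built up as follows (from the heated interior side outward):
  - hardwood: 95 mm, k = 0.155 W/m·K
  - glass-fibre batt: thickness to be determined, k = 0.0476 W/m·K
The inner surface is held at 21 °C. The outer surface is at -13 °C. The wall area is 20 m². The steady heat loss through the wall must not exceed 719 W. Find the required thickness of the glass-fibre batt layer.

L ≈ 15.8 mm

Treating each layer as a thermal resistance in series:
R_hardwood = L/(kA) = 0.095/(0.155×20) = 0.03065 K/W
Sum of the known resistances R_other = 0.03065 K/W
Required total resistance R_tot = ΔT/Q_allow = 34/719 = 0.04729 K/W
R_glass-fibre batt = R_tot − R_other = 0.01664 K/W
L = R·k·A = 0.01664×0.0476×20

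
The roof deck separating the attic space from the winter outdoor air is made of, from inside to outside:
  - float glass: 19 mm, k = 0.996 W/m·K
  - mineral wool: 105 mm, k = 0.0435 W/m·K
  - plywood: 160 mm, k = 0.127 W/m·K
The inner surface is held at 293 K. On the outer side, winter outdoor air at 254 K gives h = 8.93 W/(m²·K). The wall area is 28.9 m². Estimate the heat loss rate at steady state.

Q ≈ 296 W

Using the resistance-network approach (series):
R_float glass = L/(kA) = 0.019/(0.996×28.9) = 6.601×10^-4 K/W
R_mineral wool = L/(kA) = 0.105/(0.0435×28.9) = 0.08352 K/W
R_plywood = L/(kA) = 0.16/(0.127×28.9) = 0.04359 K/W
R_outer film = 1/(h_o·A) = 1/(8.93×28.9) = 0.003875 K/W
R_total = 0.1317 K/W
Q = ΔT / R_total = 39 / 0.1317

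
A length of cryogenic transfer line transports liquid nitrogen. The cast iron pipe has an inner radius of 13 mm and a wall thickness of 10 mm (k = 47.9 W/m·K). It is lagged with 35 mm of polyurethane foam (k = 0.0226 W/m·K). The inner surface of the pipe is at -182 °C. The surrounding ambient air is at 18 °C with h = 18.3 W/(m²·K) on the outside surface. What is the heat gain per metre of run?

q′ ≈ 30 W/m

Treating each annulus and film as a series resistance:
R_cast iron pipe wall = ln(23/13)/(2π×47.9×1) = 0.001896 K/W
R_polyurethane foam = ln(58/23)/(2π×0.0226×1) = 6.514 K/W
R_outer film = 1/(h_o·2πr_oL) = 1/(18.3×2π×0.058×1) = 0.1499 K/W
R_total = 6.666 K/W
Q = ΔT/R_total = 200/6.666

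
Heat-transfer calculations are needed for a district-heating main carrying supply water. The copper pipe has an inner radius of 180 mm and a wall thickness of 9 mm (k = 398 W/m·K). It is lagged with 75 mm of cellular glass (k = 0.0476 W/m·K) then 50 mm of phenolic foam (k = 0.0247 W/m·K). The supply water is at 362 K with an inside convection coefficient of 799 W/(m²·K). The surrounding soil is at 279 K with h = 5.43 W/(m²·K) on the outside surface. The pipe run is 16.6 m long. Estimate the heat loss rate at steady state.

Treating each annulus and film as a series resistance:
R_inner film = 1/(h_i·2πr₁L) = 1/(799×2π×0.18×16.6) = 6.666×10^-5 K/W
R_copper pipe wall = ln(189/180)/(2π×398×16.6) = 1.175×10^-6 K/W
R_cellular glass = ln(264/189)/(2π×0.0476×16.6) = 0.06732 K/W
R_phenolic foam = ln(314/264)/(2π×0.0247×16.6) = 0.06732 K/W
R_outer film = 1/(h_o·2πr_oL) = 1/(5.43×2π×0.314×16.6) = 0.005623 K/W
R_total = 0.1403 K/W
Q = ΔT/R_total = 83/0.1403

Q ≈ 591 W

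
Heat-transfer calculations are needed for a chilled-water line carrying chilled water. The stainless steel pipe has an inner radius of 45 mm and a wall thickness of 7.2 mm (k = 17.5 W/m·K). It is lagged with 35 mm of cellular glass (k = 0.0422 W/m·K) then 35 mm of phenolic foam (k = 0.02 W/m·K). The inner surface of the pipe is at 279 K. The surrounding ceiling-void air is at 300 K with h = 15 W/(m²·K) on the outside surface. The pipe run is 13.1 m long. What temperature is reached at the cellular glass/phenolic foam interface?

T ≈ 288 K

For a radial system each layer contributes R = ln(r_out/r_in)/(2πkL); films add R = 1/(hA).
R_stainless steel pipe wall = ln(52.2/45)/(2π×17.5×13.1) = 1.03×10^-4 K/W
R_cellular glass = ln(87.2/52.2)/(2π×0.0422×13.1) = 0.1477 K/W
R_phenolic foam = ln(122.2/87.2)/(2π×0.02×13.1) = 0.205 K/W
R_outer film = 1/(h_o·2πr_oL) = 1/(15×2π×0.1222×13.1) = 0.006628 K/W
R_total = 0.3594 K/W
Q = ΔT/R_total = 21/0.3594
Q = 58.4 W
T_interface = T_inner + Q·ΣR(inner→interface) = 279 + 58.4×0.1478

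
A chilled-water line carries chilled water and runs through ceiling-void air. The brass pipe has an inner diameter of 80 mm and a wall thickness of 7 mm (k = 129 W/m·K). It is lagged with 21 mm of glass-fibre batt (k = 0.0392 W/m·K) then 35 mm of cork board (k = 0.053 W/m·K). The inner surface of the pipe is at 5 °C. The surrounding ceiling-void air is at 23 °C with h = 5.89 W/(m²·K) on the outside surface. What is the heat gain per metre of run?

q′ ≈ 5.98 W/m

Treating each annulus and film as a series resistance:
R_brass pipe wall = ln(47/40)/(2π×129×1) = 1.99×10^-4 K/W
R_glass-fibre batt = ln(68/47)/(2π×0.0392×1) = 1.5 K/W
R_cork board = ln(103/68)/(2π×0.053×1) = 1.247 K/W
R_outer film = 1/(h_o·2πr_oL) = 1/(5.89×2π×0.103×1) = 0.2623 K/W
R_total = 3.009 K/W
Q = ΔT/R_total = 18/3.009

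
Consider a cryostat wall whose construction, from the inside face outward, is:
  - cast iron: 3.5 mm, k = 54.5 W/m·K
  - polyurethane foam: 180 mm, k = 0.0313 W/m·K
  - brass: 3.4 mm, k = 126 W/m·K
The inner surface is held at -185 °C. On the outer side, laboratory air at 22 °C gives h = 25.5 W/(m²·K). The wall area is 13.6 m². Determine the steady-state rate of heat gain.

Model the wall as resistances in series:
R_cast iron = L/(kA) = 0.0035/(54.5×13.6) = 4.722×10^-6 K/W
R_polyurethane foam = L/(kA) = 0.18/(0.0313×13.6) = 0.4229 K/W
R_brass = L/(kA) = 0.0034/(126×13.6) = 1.984×10^-6 K/W
R_outer film = 1/(h_o·A) = 1/(25.5×13.6) = 0.002884 K/W
R_total = 0.4257 K/W
Q = ΔT / R_total = 207 / 0.4257

Q ≈ 486 W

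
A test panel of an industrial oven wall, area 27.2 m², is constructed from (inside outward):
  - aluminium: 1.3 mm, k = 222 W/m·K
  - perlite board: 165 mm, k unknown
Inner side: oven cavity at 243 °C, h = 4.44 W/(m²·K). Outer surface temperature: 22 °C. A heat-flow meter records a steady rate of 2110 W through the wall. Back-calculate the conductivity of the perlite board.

k ≈ 0.0629 W/(m·K)

Using the resistance-network approach (series):
R_inner film = 1/(h_i·A) = 1/(4.44×27.2) = 0.00828 K/W
R_aluminium = L/(kA) = 0.0013/(222×27.2) = 2.153×10^-7 K/W
Sum of known resistances R_other = 0.008281 K/W
Total R = ΔT/Q = 221/2110 = 0.1047 K/W
R_perlite board = R_total − R_other = 0.09646 K/W
k = L/(R·A) = 0.165/(0.09646×27.2)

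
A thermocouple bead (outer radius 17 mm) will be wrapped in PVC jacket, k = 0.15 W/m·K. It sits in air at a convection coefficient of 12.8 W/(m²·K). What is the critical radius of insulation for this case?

r_cr ≈ 23.4 mm

For a sphere r_cr = 2k/h = 2×0.15/12.8
r_cr = 23.4 mm; since the bare radius (17 mm) is below r_cr, adding a thin layer of insulation will *increase* heat loss.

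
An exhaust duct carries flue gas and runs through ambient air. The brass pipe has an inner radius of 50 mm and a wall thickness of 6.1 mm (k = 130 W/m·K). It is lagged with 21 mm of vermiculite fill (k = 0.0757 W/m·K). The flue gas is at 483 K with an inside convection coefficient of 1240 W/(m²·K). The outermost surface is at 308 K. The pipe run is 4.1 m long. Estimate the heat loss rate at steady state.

Radial resistances (cylindrical: R_cond = ln(r_o/r_i)/(2πkL), R_conv = 1/(h·2πrL)):
R_inner film = 1/(h_i·2πr₁L) = 1/(1240×2π×0.05×4.1) = 6.261×10^-4 K/W
R_brass pipe wall = ln(56.1/50)/(2π×130×4.1) = 3.437×10^-5 K/W
R_vermiculite fill = ln(77.1/56.1)/(2π×0.0757×4.1) = 0.1631 K/W
R_total = 0.1637 K/W
Q = ΔT/R_total = 175/0.1637

Q ≈ 1070 W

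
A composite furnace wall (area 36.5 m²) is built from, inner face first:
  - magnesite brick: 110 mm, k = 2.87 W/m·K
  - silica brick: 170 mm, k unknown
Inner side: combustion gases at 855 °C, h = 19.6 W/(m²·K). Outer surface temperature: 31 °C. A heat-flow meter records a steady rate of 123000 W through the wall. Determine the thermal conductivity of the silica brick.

k ≈ 1.1 W/(m·K)

Treating each layer as a thermal resistance in series:
R_inner film = 1/(h_i·A) = 1/(19.6×36.5) = 0.001398 K/W
R_magnesite brick = L/(kA) = 0.11/(2.87×36.5) = 0.00105 K/W
Sum of known resistances R_other = 0.002448 K/W
Total R = ΔT/Q = 824/123000 = 0.006699 K/W
R_silica brick = R_total − R_other = 0.004251 K/W
k = L/(R·A) = 0.17/(0.004251×36.5)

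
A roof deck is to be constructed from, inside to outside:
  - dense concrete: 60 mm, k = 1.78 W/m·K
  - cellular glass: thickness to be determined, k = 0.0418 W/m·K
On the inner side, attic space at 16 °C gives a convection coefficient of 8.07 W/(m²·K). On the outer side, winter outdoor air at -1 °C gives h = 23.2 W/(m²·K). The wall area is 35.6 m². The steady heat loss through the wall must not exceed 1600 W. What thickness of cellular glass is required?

Thermal resistances in series:
R_inner film = 1/(h_i·A) = 1/(8.07×35.6) = 0.003481 K/W
R_dense concrete = L/(kA) = 0.06/(1.78×35.6) = 9.469×10^-4 K/W
R_outer film = 1/(h_o·A) = 1/(23.2×35.6) = 0.001211 K/W
Sum of the known resistances R_other = 0.005638 K/W
Required total resistance R_tot = ΔT/Q_allow = 17/1600 = 0.01063 K/W
R_cellular glass = R_tot − R_other = 0.004987 K/W
L = R·k·A = 0.004987×0.0418×35.6

L ≈ 7.42 mm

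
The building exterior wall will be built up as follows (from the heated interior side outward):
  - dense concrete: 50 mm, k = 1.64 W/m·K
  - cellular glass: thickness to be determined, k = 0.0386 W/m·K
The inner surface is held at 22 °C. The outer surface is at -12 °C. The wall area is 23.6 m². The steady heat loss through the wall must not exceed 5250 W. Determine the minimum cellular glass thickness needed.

L ≈ 4.72 mm

Series thermal resistances:
R_dense concrete = L/(kA) = 0.05/(1.64×23.6) = 0.001292 K/W
Sum of the known resistances R_other = 0.001292 K/W
Required total resistance R_tot = ΔT/Q_allow = 34/5250 = 0.006476 K/W
R_cellular glass = R_tot − R_other = 0.005184 K/W
L = R·k·A = 0.005184×0.0386×23.6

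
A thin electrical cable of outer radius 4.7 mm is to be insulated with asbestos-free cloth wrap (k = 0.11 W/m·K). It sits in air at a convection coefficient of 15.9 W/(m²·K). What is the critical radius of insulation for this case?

For a cylinder r_cr = k/h = 0.11/15.9
r_cr = 6.92 mm; since the bare radius (4.7 mm) is below r_cr, adding a thin layer of insulation will *increase* heat loss.

r_cr ≈ 6.92 mm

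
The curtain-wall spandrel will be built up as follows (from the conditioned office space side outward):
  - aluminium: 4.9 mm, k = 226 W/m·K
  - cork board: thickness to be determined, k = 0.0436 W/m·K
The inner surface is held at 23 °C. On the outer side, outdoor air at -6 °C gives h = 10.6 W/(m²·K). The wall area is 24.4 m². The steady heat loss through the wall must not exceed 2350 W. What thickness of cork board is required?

Model the wall as resistances in series:
R_aluminium = L/(kA) = 0.0049/(226×24.4) = 8.886×10^-7 K/W
R_outer film = 1/(h_o·A) = 1/(10.6×24.4) = 0.003866 K/W
Sum of the known resistances R_other = 0.003867 K/W
Required total resistance R_tot = ΔT/Q_allow = 29/2350 = 0.01234 K/W
R_cork board = R_tot − R_other = 0.008473 K/W
L = R·k·A = 0.008473×0.0436×24.4

L ≈ 9.01 mm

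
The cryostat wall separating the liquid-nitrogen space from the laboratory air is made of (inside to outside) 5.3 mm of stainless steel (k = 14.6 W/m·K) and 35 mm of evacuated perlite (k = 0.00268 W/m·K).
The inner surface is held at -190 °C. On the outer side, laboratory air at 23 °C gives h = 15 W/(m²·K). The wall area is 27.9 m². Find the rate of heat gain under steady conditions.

Using the resistance-network approach (series):
R_stainless steel = L/(kA) = 0.0053/(14.6×27.9) = 1.301×10^-5 K/W
R_evacuated perlite = L/(kA) = 0.035/(0.00268×27.9) = 0.4681 K/W
R_outer film = 1/(h_o·A) = 1/(15×27.9) = 0.002389 K/W
R_total = 0.4705 K/W
Q = ΔT / R_total = 213 / 0.4705

Q ≈ 453 W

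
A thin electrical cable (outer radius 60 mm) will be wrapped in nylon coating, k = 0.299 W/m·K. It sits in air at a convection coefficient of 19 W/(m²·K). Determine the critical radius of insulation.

r_cr ≈ 15.7 mm

For a cylinder r_cr = k/h = 0.299/19
r_cr = 15.7 mm; since the bare radius (60 mm) is above r_cr, any added insulation will reduce heat loss.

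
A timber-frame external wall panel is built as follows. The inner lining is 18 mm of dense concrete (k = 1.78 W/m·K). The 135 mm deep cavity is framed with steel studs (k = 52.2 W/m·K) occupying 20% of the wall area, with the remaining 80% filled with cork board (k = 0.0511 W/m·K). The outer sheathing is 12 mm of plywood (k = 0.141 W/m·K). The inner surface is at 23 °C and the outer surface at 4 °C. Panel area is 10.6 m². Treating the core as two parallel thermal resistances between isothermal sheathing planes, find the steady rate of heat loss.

Q ≈ 1860 W

Sheathing layers in series; stud and cavity paths in parallel between them.
R_inner = 0.018/(1.78×10.6) = 9.54×10^-4 K/W
R_stud  = 0.135/(52.2×0.2×10.6) = 0.00122 K/W
R_cav   = 0.135/(0.0511×0.8×10.6) = 0.3115 K/W
1/R_core = 1/R_stud + 1/R_cav → R_core = 0.001215 K/W
R_outer = 0.012/(0.141×10.6) = 0.008029 K/W
R_total = 0.0102 K/W
Q = ΔT/R_total = 19/0.0102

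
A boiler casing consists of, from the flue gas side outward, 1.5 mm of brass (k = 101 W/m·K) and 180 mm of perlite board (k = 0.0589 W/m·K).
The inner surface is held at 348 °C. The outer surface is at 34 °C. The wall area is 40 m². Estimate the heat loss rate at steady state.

Treating each layer as a thermal resistance in series:
R_brass = L/(kA) = 0.0015/(101×40) = 3.713×10^-7 K/W
R_perlite board = L/(kA) = 0.18/(0.0589×40) = 0.0764 K/W
R_total = 0.0764 K/W
Q = ΔT / R_total = 314 / 0.0764

Q ≈ 4110 W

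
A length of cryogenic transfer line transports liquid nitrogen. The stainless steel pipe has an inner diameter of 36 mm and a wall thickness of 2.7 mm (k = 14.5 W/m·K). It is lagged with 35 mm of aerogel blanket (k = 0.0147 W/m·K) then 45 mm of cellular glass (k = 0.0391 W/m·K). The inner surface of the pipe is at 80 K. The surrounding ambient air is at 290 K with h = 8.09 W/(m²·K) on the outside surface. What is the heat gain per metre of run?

Cylindrical conduction, so R = ln(r₂/r₁)/(2πkL) per layer, in series:
R_stainless steel pipe wall = ln(20.7/18)/(2π×14.5×1) = 0.001534 K/W
R_aerogel blanket = ln(55.7/20.7)/(2π×0.0147×1) = 10.72 K/W
R_cellular glass = ln(100.7/55.7)/(2π×0.0391×1) = 2.41 K/W
R_outer film = 1/(h_o·2πr_oL) = 1/(8.09×2π×0.1007×1) = 0.1954 K/W
R_total = 13.32 K/W
Q = ΔT/R_total = 210/13.32

q′ ≈ 15.8 W/m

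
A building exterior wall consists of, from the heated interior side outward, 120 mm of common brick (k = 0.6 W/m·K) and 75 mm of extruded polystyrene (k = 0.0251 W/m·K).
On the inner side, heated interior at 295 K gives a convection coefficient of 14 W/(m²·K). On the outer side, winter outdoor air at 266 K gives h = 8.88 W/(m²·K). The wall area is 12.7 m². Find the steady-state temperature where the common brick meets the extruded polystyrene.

T ≈ 293 K

Using the resistance-network approach (series):
R_inner film = 1/(h_i·A) = 1/(14×12.7) = 0.005624 K/W
R_common brick = L/(kA) = 0.12/(0.6×12.7) = 0.01575 K/W
R_extruded polystyrene = L/(kA) = 0.075/(0.0251×12.7) = 0.2353 K/W
R_outer film = 1/(h_o·A) = 1/(8.88×12.7) = 0.008867 K/W
R_total = 0.2655 K/W;  Q = ΔT/R_total = 29/0.2655 = 109.2 W
T_interface = T_inner − Q·ΣR(inner→interface) = 295 − 109×0.02137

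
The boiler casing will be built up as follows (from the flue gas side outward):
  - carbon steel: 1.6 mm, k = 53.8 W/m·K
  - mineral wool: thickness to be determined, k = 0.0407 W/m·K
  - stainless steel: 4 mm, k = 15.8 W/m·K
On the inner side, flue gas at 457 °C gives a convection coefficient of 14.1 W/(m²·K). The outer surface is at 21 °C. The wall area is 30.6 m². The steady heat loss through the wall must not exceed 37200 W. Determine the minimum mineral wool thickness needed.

L ≈ 11.7 mm

Series thermal resistances:
R_inner film = 1/(h_i·A) = 1/(14.1×30.6) = 0.002318 K/W
R_carbon steel = L/(kA) = 0.0016/(53.8×30.6) = 9.719×10^-7 K/W
R_stainless steel = L/(kA) = 0.004/(15.8×30.6) = 8.273×10^-6 K/W
Sum of the known resistances R_other = 0.002327 K/W
Required total resistance R_tot = ΔT/Q_allow = 436/37200 = 0.01172 K/W
R_mineral wool = R_tot − R_other = 0.009393 K/W
L = R·k·A = 0.009393×0.0407×30.6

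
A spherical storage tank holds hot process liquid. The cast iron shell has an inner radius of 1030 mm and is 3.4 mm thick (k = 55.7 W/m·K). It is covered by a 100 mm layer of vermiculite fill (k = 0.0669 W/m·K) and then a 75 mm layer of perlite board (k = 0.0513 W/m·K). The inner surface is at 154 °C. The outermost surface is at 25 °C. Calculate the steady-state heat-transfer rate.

For a spherical shell R = (1/r₁ − 1/r₂)/(4πk); film R = 1/(h·4πr²). In series:
R_cast iron shell = (1/1.03 − 1/1.0334)/(4π×55.7) = 4.564×10^-6 K/W
R_vermiculite fill = (1/1.0334 − 1/1.1334)/(4π×0.0669) = 0.1016 K/W
R_perlite board = (1/1.1334 − 1/1.2084)/(4π×0.0513) = 0.08495 K/W
R_total = 0.1865 K/W
Q = ΔT/R_total = 129/0.1865

Q ≈ 692 W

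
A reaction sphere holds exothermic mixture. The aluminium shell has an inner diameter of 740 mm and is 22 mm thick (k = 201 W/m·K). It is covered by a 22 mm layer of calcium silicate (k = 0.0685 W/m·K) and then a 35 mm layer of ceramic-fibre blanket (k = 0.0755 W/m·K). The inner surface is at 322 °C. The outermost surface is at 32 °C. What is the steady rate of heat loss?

For a spherical shell R = (1/r₁ − 1/r₂)/(4πk); film R = 1/(h·4πr²). In series:
R_aluminium shell = (1/0.37 − 1/0.392)/(4π×201) = 6.005×10^-5 K/W
R_calcium silicate = (1/0.392 − 1/0.414)/(4π×0.0685) = 0.1575 K/W
R_ceramic-fibre blanket = (1/0.414 − 1/0.449)/(4π×0.0755) = 0.1985 K/W
R_total = 0.356 K/W
Q = ΔT/R_total = 290/0.356

Q ≈ 815 W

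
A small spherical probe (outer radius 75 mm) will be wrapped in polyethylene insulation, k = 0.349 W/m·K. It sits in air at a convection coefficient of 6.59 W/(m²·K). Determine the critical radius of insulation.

For a sphere r_cr = 2k/h = 2×0.349/6.59
r_cr = 106 mm; since the bare radius (75 mm) is below r_cr, adding a thin layer of insulation will *increase* heat loss.

r_cr ≈ 106 mm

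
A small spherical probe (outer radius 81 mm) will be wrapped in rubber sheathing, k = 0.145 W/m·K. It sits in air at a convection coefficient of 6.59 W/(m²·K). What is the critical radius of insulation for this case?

For a sphere r_cr = 2k/h = 2×0.145/6.59
r_cr = 44 mm; since the bare radius (81 mm) is above r_cr, any added insulation will reduce heat loss.

r_cr ≈ 44 mm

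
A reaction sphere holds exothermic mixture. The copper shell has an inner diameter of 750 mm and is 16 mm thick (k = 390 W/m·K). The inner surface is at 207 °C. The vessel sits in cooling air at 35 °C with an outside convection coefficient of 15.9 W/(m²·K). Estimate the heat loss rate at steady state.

Q ≈ 5250 W

Spherical conduction: R = (1/r_in − 1/r_out)/(4πk) per layer; series-sum.
R_copper shell = (1/0.375 − 1/0.391)/(4π×390) = 2.227×10^-5 K/W
R_outer film = 1/(h·4πr_o²) = 1/(15.9×4π×0.391²) = 0.03274 K/W
R_total = 0.03276 K/W
Q = ΔT/R_total = 172/0.03276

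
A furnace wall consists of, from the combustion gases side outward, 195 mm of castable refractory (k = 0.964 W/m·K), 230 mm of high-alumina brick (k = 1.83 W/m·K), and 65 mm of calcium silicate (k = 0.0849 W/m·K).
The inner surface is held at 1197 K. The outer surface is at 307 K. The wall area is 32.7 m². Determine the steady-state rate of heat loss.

Thermal resistances in series:
R_castable refractory = L/(kA) = 0.195/(0.964×32.7) = 0.006186 K/W
R_high-alumina brick = L/(kA) = 0.23/(1.83×32.7) = 0.003844 K/W
R_calcium silicate = L/(kA) = 0.065/(0.0849×32.7) = 0.02341 K/W
R_total = 0.03344 K/W
Q = ΔT / R_total = 890 / 0.03344

Q ≈ 26600 W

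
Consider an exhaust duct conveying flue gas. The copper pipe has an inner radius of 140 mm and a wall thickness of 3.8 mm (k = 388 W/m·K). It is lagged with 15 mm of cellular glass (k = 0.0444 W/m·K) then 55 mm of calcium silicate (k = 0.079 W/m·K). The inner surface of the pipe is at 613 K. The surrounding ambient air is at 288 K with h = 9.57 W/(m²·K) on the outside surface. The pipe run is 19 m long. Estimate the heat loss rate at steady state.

Q ≈ 5980 W

Radial resistances (cylindrical: R_cond = ln(r_o/r_i)/(2πkL), R_conv = 1/(h·2πrL)):
R_copper pipe wall = ln(143.8/140)/(2π×388×19) = 5.782×10^-7 K/W
R_cellular glass = ln(158.8/143.8)/(2π×0.0444×19) = 0.01872 K/W
R_calcium silicate = ln(213.8/158.8)/(2π×0.079×19) = 0.03153 K/W
R_outer film = 1/(h_o·2πr_oL) = 1/(9.57×2π×0.2138×19) = 0.004094 K/W
R_total = 0.05435 K/W
Q = ΔT/R_total = 325/0.05435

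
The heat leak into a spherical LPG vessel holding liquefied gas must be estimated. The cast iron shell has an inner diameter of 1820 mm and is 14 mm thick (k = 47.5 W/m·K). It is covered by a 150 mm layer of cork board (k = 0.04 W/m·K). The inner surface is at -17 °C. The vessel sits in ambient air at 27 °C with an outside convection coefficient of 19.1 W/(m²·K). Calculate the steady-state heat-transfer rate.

Spherical conduction: R = (1/r_in − 1/r_out)/(4πk) per layer; series-sum.
R_cast iron shell = (1/0.91 − 1/0.924)/(4π×47.5) = 2.789×10^-5 K/W
R_cork board = (1/0.924 − 1/1.074)/(4π×0.04) = 0.3007 K/W
R_outer film = 1/(h·4πr_o²) = 1/(19.1×4π×1.074²) = 0.003612 K/W
R_total = 0.3043 K/W
Q = ΔT/R_total = 44/0.3043

Q ≈ 145 W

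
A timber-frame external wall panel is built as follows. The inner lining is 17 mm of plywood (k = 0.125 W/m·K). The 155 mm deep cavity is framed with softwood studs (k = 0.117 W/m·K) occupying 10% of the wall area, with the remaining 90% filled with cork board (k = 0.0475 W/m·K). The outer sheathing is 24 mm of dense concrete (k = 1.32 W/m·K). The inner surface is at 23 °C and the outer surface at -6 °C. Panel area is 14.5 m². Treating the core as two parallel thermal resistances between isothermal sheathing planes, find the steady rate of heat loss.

Q ≈ 140 W

Sheathing layers in series; stud and cavity paths in parallel between them.
R_inner = 0.017/(0.125×14.5) = 0.009379 K/W
R_stud  = 0.155/(0.117×0.1×14.5) = 0.9136 K/W
R_cav   = 0.155/(0.0475×0.9×14.5) = 0.2501 K/W
1/R_core = 1/R_stud + 1/R_cav → R_core = 0.1963 K/W
R_outer = 0.024/(1.32×14.5) = 0.001254 K/W
R_total = 0.207 K/W
Q = ΔT/R_total = 29/0.207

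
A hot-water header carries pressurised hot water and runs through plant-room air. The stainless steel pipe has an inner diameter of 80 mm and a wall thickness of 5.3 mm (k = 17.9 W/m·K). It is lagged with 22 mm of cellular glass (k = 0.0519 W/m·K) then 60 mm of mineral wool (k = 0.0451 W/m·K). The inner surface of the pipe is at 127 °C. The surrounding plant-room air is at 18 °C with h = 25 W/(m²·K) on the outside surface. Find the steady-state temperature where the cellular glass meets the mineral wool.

Radial resistances (cylindrical: R_cond = ln(r_o/r_i)/(2πkL), R_conv = 1/(h·2πrL)):
R_stainless steel pipe wall = ln(45.3/40)/(2π×17.9×1) = 0.001106 K/W
R_cellular glass = ln(67.3/45.3)/(2π×0.0519×1) = 1.214 K/W
R_mineral wool = ln(127.3/67.3)/(2π×0.0451×1) = 2.249 K/W
R_outer film = 1/(h_o·2πr_oL) = 1/(25×2π×0.1273×1) = 0.05001 K/W
R_total = 3.514 K/W
Q = ΔT/R_total = 109/3.514
Q = 31 W/m
T_interface = T_inner − Q·ΣR(inner→interface) = 127 − 31×1.215

T ≈ 89.3 °C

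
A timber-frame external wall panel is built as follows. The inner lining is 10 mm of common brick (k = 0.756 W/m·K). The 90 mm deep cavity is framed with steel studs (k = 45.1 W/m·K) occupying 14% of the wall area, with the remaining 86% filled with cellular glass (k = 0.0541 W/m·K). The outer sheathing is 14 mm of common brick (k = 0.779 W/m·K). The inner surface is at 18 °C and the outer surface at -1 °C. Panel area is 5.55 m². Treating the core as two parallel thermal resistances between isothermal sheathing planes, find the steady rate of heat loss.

Sheathing layers in series; stud and cavity paths in parallel between them.
R_inner = 0.01/(0.756×5.55) = 0.002383 K/W
R_stud  = 0.09/(45.1×0.14×5.55) = 0.002568 K/W
R_cav   = 0.09/(0.0541×0.86×5.55) = 0.3485 K/W
1/R_core = 1/R_stud + 1/R_cav → R_core = 0.00255 K/W
R_outer = 0.014/(0.779×5.55) = 0.003238 K/W
R_total = 0.008171 K/W
Q = ΔT/R_total = 19/0.008171

Q ≈ 2330 W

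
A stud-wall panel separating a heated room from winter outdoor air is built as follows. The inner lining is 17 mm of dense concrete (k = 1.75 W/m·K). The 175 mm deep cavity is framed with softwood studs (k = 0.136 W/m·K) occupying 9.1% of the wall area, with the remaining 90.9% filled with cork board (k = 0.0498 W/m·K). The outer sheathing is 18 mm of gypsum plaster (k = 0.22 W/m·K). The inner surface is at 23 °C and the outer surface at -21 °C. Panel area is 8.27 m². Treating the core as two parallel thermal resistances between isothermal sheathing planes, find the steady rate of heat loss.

Q ≈ 116 W

Sheathing layers in series; stud and cavity paths in parallel between them.
R_inner = 0.017/(1.75×8.27) = 0.001175 K/W
R_stud  = 0.175/(0.136×0.091×8.27) = 1.71 K/W
R_cav   = 0.175/(0.0498×0.909×8.27) = 0.4675 K/W
1/R_core = 1/R_stud + 1/R_cav → R_core = 0.3671 K/W
R_outer = 0.018/(0.22×8.27) = 0.009893 K/W
R_total = 0.3782 K/W
Q = ΔT/R_total = 44/0.3782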